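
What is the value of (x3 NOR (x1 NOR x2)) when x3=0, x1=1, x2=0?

Substituting: (0 NOR (1 NOR 0))
= 1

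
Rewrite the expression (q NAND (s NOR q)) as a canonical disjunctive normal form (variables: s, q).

(NOT s AND NOT q) OR (NOT s AND q) OR (s AND NOT q) OR (s AND q)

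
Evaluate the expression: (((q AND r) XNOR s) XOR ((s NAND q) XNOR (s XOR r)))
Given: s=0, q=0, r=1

Substituting: (((0 AND 1) XNOR 0) XOR ((0 NAND 0) XNOR (0 XOR 1)))
= 0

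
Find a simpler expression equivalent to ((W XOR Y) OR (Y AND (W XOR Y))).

By absorption (E OR (E AND v) = E):
= (W XOR Y)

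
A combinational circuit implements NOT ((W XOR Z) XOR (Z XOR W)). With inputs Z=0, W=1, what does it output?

Substituting: NOT ((1 XOR 0) XOR (0 XOR 1))
= 1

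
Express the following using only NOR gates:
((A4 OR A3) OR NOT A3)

((((A4 NOR A3) NOR (A4 NOR A3)) NOR (A3 NOR A3)) NOR (((A4 NOR A3) NOR (A4 NOR A3)) NOR (A3 NOR A3)))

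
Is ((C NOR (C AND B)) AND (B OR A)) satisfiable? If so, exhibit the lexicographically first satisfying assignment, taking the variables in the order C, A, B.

C=0, A=0, B=1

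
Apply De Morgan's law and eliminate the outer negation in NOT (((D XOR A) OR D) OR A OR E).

NOT ((D XOR A) OR D) AND NOT A AND NOT E
De Morgan's: NOT(OR of terms) = AND of negations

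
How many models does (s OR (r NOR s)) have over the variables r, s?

Satisfying assignments: (0,0), (0,1), (1,1)
Count: 3 out of 4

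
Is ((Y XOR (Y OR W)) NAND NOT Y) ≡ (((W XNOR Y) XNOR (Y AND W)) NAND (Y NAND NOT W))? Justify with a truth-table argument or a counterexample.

No. Counterexample: with Y=1, W=1, Expression 1 = 1 but Expression 2 = 0.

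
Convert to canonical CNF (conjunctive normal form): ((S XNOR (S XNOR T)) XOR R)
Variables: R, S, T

(R OR S OR T) AND (R OR NOT S OR T) AND (NOT R OR S OR NOT T) AND (NOT R OR NOT S OR NOT T)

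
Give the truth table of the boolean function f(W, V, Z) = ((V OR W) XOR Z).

W | V | Z | Output
------------------
0 | 0 | 0 | 0
0 | 0 | 1 | 1
0 | 1 | 0 | 1
0 | 1 | 1 | 0
1 | 0 | 0 | 1
1 | 0 | 1 | 0
1 | 1 | 0 | 1
1 | 1 | 1 | 0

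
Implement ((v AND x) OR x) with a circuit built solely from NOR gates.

((((v NOR v) NOR (x NOR x)) NOR x) NOR (((v NOR v) NOR (x NOR x)) NOR x))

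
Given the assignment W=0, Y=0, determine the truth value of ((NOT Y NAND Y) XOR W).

Substituting: ((NOT 0 NAND 0) XOR 0)
= 1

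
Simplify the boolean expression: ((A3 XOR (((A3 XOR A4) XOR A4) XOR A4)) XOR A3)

By XOR self-cancellation ((E XOR v) XOR v = E) then XOR self-cancellation ((E XOR v) XOR v = E):
= (A3 XOR A4)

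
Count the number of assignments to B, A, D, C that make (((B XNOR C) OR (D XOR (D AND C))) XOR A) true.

Satisfying assignments: (0,0,0,0), (0,0,1,0), (0,1,0,1), (0,1,1,1), (1,0,0,1), (1,0,1,0), (1,0,1,1), (1,1,0,0)
Count: 8 out of 16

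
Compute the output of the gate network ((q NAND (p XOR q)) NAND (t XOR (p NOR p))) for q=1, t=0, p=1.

Substituting: ((1 NAND (1 XOR 1)) NAND (0 XOR (1 NOR 1)))
= 1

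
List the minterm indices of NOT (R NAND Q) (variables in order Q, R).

Σm(3) = (Q AND R)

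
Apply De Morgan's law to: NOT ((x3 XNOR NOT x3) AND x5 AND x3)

NOT (x3 XNOR NOT x3) OR NOT x5 OR NOT x3
De Morgan's: NOT(AND of terms) = OR of negations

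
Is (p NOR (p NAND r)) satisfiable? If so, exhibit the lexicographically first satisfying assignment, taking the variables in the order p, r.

UNSATISFIABLE - no assignment makes this expression true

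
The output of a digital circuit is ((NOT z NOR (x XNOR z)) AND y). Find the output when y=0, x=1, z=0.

Substituting: ((NOT 0 NOR (1 XNOR 0)) AND 0)
= 0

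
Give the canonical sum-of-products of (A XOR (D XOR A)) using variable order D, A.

Σm(2, 3) = (D AND NOT A) OR (D AND A)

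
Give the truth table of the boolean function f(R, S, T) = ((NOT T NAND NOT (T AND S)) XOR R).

R | S | T | Output
------------------
0 | 0 | 0 | 0
0 | 0 | 1 | 1
0 | 1 | 0 | 0
0 | 1 | 1 | 1
1 | 0 | 0 | 1
1 | 0 | 1 | 0
1 | 1 | 0 | 1
1 | 1 | 1 | 0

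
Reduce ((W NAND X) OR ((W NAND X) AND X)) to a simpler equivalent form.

By absorption (E OR (E AND v) = E):
= (W NAND X)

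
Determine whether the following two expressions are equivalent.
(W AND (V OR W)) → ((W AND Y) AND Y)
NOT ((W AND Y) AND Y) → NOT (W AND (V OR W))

Yes, Contrapositive is always equivalent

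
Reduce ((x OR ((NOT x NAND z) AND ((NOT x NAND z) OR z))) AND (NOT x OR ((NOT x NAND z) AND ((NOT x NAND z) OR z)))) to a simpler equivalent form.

By distribution ((E OR v) AND (E OR NOT v) = E) then absorption (E AND (E OR v) = E):
= (NOT x NAND z)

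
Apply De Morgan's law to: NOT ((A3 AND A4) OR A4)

NOT (A3 AND A4) AND NOT A4
De Morgan's: NOT(OR of terms) = AND of negations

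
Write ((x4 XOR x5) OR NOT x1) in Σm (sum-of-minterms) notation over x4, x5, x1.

Σm(0, 2, 3, 4, 5, 6) = (NOT x4 AND NOT x5 AND NOT x1) OR (NOT x4 AND x5 AND NOT x1) OR (NOT x4 AND x5 AND x1) OR (x4 AND NOT x5 AND NOT x1) OR (x4 AND NOT x5 AND x1) OR (x4 AND x5 AND NOT x1)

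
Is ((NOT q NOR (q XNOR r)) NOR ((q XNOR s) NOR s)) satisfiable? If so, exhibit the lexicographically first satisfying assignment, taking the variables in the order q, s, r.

q=0, s=0, r=0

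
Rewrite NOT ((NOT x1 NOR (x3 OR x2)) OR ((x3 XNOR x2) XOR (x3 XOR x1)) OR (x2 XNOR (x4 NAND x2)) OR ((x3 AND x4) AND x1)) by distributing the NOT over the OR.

NOT (NOT x1 NOR (x3 OR x2)) AND NOT ((x3 XNOR x2) XOR (x3 XOR x1)) AND NOT (x2 XNOR (x4 NAND x2)) AND NOT ((x3 AND x4) AND x1)
De Morgan's: NOT(OR of terms) = AND of negations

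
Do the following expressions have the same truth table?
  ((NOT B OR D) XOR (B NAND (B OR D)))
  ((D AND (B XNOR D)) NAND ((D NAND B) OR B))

No. Counterexample: with D=0, B=0, Expression 1 = 0 but Expression 2 = 1.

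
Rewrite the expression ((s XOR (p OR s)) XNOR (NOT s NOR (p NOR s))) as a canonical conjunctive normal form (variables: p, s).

(p OR NOT s) AND (NOT p OR s) AND (NOT p OR NOT s)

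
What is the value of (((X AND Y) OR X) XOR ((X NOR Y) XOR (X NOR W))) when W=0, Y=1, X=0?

Substituting: (((0 AND 1) OR 0) XOR ((0 NOR 1) XOR (0 NOR 0)))
= 1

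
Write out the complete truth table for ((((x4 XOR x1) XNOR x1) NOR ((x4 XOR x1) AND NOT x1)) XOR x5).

x1 | x5 | x4 | Output
---------------------
0 | 0 | 0 | 0
0 | 0 | 1 | 0
0 | 1 | 0 | 1
0 | 1 | 1 | 1
1 | 0 | 0 | 0
1 | 0 | 1 | 1
1 | 1 | 0 | 1
1 | 1 | 1 | 0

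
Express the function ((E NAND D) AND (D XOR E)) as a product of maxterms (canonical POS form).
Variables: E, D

ΠM(0, 3) = (E OR D) AND (NOT E OR NOT D)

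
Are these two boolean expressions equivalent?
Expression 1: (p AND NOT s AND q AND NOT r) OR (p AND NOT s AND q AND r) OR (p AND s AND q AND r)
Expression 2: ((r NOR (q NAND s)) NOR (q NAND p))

Yes, they are equivalent — the two output columns agree on all 16 assignments:
p | s | q | r | Expression 1 | Expression 2
-------------------------------------------
0 | 0 | 0 | 0 | 0 | 0
0 | 0 | 0 | 1 | 0 | 0
0 | 0 | 1 | 0 | 0 | 0
0 | 0 | 1 | 1 | 0 | 0
0 | 1 | 0 | 0 | 0 | 0
0 | 1 | 0 | 1 | 0 | 0
0 | 1 | 1 | 0 | 0 | 0
0 | 1 | 1 | 1 | 0 | 0
1 | 0 | 0 | 0 | 0 | 0
1 | 0 | 0 | 1 | 0 | 0
1 | 0 | 1 | 0 | 1 | 1
1 | 0 | 1 | 1 | 1 | 1
1 | 1 | 0 | 0 | 0 | 0
1 | 1 | 0 | 1 | 0 | 0
1 | 1 | 1 | 0 | 0 | 0
1 | 1 | 1 | 1 | 1 | 1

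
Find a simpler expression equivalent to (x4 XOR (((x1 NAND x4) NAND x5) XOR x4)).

By XOR self-cancellation ((E XOR v) XOR v = E):
= ((x1 NAND x4) NAND x5)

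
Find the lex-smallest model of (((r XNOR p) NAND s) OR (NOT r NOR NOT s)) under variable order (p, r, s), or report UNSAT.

p=0, r=0, s=0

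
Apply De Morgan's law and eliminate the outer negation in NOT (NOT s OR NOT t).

s AND t
De Morgan's: NOT(OR of terms) = AND of negations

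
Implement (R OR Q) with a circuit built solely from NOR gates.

((R NOR Q) NOR (R NOR Q))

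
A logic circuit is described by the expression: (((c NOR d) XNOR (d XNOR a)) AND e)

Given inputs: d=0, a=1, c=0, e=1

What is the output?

Substituting: (((0 NOR 0) XNOR (0 XNOR 1)) AND 1)
= 0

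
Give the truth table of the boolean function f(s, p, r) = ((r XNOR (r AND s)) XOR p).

s | p | r | Output
------------------
0 | 0 | 0 | 1
0 | 0 | 1 | 0
0 | 1 | 0 | 0
0 | 1 | 1 | 1
1 | 0 | 0 | 1
1 | 0 | 1 | 1
1 | 1 | 0 | 0
1 | 1 | 1 | 0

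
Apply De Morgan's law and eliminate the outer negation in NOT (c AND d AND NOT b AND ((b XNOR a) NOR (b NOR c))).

NOT c OR NOT d OR b OR NOT ((b XNOR a) NOR (b NOR c))
De Morgan's: NOT(AND of terms) = OR of negations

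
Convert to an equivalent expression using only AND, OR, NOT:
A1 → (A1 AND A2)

NOT A1 OR (A1 AND A2)
(Implication elimination: A → B = NOT A OR B)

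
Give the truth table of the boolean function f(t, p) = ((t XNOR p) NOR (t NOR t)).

t | p | Output
--------------
0 | 0 | 0
0 | 1 | 0
1 | 0 | 1
1 | 1 | 0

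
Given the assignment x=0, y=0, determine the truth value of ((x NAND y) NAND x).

Substituting: ((0 NAND 0) NAND 0)
= 1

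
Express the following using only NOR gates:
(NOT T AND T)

(((T NOR T) NOR (T NOR T)) NOR (T NOR T))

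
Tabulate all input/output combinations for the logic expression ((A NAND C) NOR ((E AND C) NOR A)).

C | E | A | Output
------------------
0 | 0 | 0 | 0
0 | 0 | 1 | 0
0 | 1 | 0 | 0
0 | 1 | 1 | 0
1 | 0 | 0 | 0
1 | 0 | 1 | 1
1 | 1 | 0 | 0
1 | 1 | 1 | 1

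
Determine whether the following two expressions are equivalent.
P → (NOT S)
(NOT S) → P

No, Converse is not equivalent to original (counterexample: S=0, P=0)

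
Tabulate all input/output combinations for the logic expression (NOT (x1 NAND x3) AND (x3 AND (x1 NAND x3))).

x3 | x1 | Output
----------------
0 | 0 | 0
0 | 1 | 0
1 | 0 | 0
1 | 1 | 0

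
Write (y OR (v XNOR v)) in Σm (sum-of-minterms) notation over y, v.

Σm(0, 1, 2, 3) = (NOT y AND NOT v) OR (NOT y AND v) OR (y AND NOT v) OR (y AND v)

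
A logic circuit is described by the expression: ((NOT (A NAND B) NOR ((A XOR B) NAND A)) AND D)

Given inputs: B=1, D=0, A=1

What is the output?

Substituting: ((NOT (1 NAND 1) NOR ((1 XOR 1) NAND 1)) AND 0)
= 0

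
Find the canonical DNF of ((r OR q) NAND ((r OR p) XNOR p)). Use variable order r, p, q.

(NOT r AND NOT p AND NOT q) OR (NOT r AND p AND NOT q) OR (r AND NOT p AND NOT q) OR (r AND NOT p AND q)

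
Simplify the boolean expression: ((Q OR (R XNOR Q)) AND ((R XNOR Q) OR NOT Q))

By distribution ((E OR v) AND (E OR NOT v) = E):
= (R XNOR Q)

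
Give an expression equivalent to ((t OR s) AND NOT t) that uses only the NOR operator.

((((t NOR s) NOR (t NOR s)) NOR ((t NOR s) NOR (t NOR s))) NOR ((t NOR t) NOR (t NOR t)))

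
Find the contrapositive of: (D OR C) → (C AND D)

Contrapositive: NOT (C AND D) → NOT (D OR C)
Note: A statement and its contrapositive are logically equivalent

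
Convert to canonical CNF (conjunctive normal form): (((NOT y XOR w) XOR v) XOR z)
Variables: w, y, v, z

(w OR y OR v OR NOT z) AND (w OR y OR NOT v OR z) AND (w OR NOT y OR v OR z) AND (w OR NOT y OR NOT v OR NOT z) AND (NOT w OR y OR v OR z) AND (NOT w OR y OR NOT v OR NOT z) AND (NOT w OR NOT y OR v OR NOT z) AND (NOT w OR NOT y OR NOT v OR z)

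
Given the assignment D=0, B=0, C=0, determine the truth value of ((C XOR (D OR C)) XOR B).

Substituting: ((0 XOR (0 OR 0)) XOR 0)
= 0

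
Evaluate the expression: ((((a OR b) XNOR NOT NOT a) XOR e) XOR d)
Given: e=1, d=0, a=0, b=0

Substituting: ((((0 OR 0) XNOR NOT NOT 0) XOR 1) XOR 0)
= 0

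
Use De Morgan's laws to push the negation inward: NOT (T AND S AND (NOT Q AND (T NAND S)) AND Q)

NOT T OR NOT S OR NOT (NOT Q AND (T NAND S)) OR NOT Q
De Morgan's: NOT(AND of terms) = OR of negations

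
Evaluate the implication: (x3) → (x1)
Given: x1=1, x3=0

Antecedent (x3) = 0; consequent (x1) = 1.
0 → 1 = 1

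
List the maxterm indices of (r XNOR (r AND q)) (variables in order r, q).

ΠM(2) = (NOT r OR q)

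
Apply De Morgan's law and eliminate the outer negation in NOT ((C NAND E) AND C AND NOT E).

NOT (C NAND E) OR NOT C OR E
De Morgan's: NOT(AND of terms) = OR of negations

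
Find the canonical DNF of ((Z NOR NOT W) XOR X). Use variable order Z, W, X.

(NOT Z AND NOT W AND X) OR (NOT Z AND W AND NOT X) OR (Z AND NOT W AND X) OR (Z AND W AND X)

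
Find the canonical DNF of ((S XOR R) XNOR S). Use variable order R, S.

(NOT R AND NOT S) OR (NOT R AND S)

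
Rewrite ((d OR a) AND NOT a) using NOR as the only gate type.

((((d NOR a) NOR (d NOR a)) NOR ((d NOR a) NOR (d NOR a))) NOR ((a NOR a) NOR (a NOR a)))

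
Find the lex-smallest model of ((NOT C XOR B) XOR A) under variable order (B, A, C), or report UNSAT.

B=0, A=0, C=0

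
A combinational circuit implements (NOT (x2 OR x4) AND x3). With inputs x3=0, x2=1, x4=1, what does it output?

Substituting: (NOT (1 OR 1) AND 0)
= 0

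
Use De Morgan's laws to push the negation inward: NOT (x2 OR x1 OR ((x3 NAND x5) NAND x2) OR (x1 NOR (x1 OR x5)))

NOT x2 AND NOT x1 AND NOT ((x3 NAND x5) NAND x2) AND NOT (x1 NOR (x1 OR x5))
De Morgan's: NOT(OR of terms) = AND of negations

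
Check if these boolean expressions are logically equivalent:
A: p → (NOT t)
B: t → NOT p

Yes, Contrapositive is always equivalent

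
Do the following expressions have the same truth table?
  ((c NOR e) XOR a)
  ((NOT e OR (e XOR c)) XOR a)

No. Counterexample: with c=0, a=0, e=1, Expression 1 = 0 but Expression 2 = 1.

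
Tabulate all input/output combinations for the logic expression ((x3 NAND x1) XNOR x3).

x3 | x1 | Output
----------------
0 | 0 | 0
0 | 1 | 0
1 | 0 | 1
1 | 1 | 0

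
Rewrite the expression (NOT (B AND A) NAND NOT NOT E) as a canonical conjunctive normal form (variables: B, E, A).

(B OR NOT E OR A) AND (B OR NOT E OR NOT A) AND (NOT B OR NOT E OR A)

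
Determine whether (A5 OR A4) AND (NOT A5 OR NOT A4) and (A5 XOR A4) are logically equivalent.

Yes, they are equivalent — the two output columns agree on all 4 assignments:
A5 | A4 | Expression 1 | Expression 2
-------------------------------------
0 | 0 | 0 | 0
0 | 1 | 1 | 1
1 | 0 | 1 | 1
1 | 1 | 0 | 0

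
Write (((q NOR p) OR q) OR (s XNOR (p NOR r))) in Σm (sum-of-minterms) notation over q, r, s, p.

Σm(0, 1, 2, 4, 5, 6, 8, 9, 10, 11, 12, 13, 14, 15) = (NOT q AND NOT r AND NOT s AND NOT p) OR (NOT q AND NOT r AND NOT s AND p) OR (NOT q AND NOT r AND s AND NOT p) OR (NOT q AND r AND NOT s AND NOT p) OR (NOT q AND r AND NOT s AND p) OR (NOT q AND r AND s AND NOT p) OR (q AND NOT r AND NOT s AND NOT p) OR (q AND NOT r AND NOT s AND p) OR (q AND NOT r AND s AND NOT p) OR (q AND NOT r AND s AND p) OR (q AND r AND NOT s AND NOT p) OR (q AND r AND NOT s AND p) OR (q AND r AND s AND NOT p) OR (q AND r AND s AND p)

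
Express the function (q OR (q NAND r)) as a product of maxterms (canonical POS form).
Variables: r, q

ΠM() = TRUE (no maxterms)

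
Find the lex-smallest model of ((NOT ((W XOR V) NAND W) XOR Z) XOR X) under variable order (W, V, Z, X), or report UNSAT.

W=0, V=0, Z=0, X=1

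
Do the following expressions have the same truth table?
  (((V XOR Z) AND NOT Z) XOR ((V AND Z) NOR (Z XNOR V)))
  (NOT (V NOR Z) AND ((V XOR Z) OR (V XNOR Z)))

No. Counterexample: with Z=0, V=1, Expression 1 = 0 but Expression 2 = 1.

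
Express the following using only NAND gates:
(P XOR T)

((P NAND (P NAND T)) NAND (T NAND (P NAND T)))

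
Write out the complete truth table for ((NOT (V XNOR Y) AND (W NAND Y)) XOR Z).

W | Z | Y | V | Output
----------------------
0 | 0 | 0 | 0 | 0
0 | 0 | 0 | 1 | 1
0 | 0 | 1 | 0 | 1
0 | 0 | 1 | 1 | 0
0 | 1 | 0 | 0 | 1
0 | 1 | 0 | 1 | 0
0 | 1 | 1 | 0 | 0
0 | 1 | 1 | 1 | 1
1 | 0 | 0 | 0 | 0
1 | 0 | 0 | 1 | 1
1 | 0 | 1 | 0 | 0
1 | 0 | 1 | 1 | 0
1 | 1 | 0 | 0 | 1
1 | 1 | 0 | 1 | 0
1 | 1 | 1 | 0 | 1
1 | 1 | 1 | 1 | 1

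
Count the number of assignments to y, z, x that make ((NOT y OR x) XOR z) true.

Satisfying assignments: (0,0,0), (0,0,1), (1,0,1), (1,1,0)
Count: 4 out of 8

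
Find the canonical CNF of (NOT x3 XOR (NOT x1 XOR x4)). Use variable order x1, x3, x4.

(x1 OR x3 OR x4) AND (x1 OR NOT x3 OR NOT x4) AND (NOT x1 OR x3 OR NOT x4) AND (NOT x1 OR NOT x3 OR x4)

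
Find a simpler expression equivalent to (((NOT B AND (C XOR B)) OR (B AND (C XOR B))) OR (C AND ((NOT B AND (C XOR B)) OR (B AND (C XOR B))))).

By absorption (E OR (E AND v) = E) then distribution ((E AND v) OR (E AND NOT v) = E):
= (C XOR B)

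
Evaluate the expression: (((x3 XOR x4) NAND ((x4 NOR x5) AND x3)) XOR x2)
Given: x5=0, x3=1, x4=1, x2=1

Substituting: (((1 XOR 1) NAND ((1 NOR 0) AND 1)) XOR 1)
= 0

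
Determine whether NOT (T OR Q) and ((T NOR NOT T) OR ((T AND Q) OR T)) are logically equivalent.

No. Counterexample: with T=0, Q=0, Expression 1 = 1 but Expression 2 = 0.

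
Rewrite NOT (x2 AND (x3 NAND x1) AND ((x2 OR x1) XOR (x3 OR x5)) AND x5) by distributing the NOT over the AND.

NOT x2 OR NOT (x3 NAND x1) OR NOT ((x2 OR x1) XOR (x3 OR x5)) OR NOT x5
De Morgan's: NOT(AND of terms) = OR of negations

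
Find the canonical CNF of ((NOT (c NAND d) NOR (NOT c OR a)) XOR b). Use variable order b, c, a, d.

(b OR c OR a OR d) AND (b OR c OR a OR NOT d) AND (b OR c OR NOT a OR d) AND (b OR c OR NOT a OR NOT d) AND (b OR NOT c OR a OR NOT d) AND (b OR NOT c OR NOT a OR d) AND (b OR NOT c OR NOT a OR NOT d) AND (NOT b OR NOT c OR a OR d)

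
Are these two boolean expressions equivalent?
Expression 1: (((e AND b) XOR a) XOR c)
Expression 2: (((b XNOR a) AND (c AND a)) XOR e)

No. Counterexample: with b=0, a=0, e=0, c=1, Expression 1 = 1 but Expression 2 = 0.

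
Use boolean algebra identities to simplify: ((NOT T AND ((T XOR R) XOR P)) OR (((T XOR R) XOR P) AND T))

By distribution ((E AND v) OR (E AND NOT v) = E):
= ((T XOR R) XOR P)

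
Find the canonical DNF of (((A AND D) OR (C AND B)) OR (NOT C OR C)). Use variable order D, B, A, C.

(NOT D AND NOT B AND NOT A AND NOT C) OR (NOT D AND NOT B AND NOT A AND C) OR (NOT D AND NOT B AND A AND NOT C) OR (NOT D AND NOT B AND A AND C) OR (NOT D AND B AND NOT A AND NOT C) OR (NOT D AND B AND NOT A AND C) OR (NOT D AND B AND A AND NOT C) OR (NOT D AND B AND A AND C) OR (D AND NOT B AND NOT A AND NOT C) OR (D AND NOT B AND NOT A AND C) OR (D AND NOT B AND A AND NOT C) OR (D AND NOT B AND A AND C) OR (D AND B AND NOT A AND NOT C) OR (D AND B AND NOT A AND C) OR (D AND B AND A AND NOT C) OR (D AND B AND A AND C)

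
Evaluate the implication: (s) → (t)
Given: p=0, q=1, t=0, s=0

Antecedent (s) = 0; consequent (t) = 0.
0 → 0 = 1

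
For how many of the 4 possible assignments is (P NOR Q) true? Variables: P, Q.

Satisfying assignments: (0,0)
Count: 1 out of 4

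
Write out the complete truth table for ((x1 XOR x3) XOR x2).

x1 | x2 | x3 | Output
---------------------
0 | 0 | 0 | 0
0 | 0 | 1 | 1
0 | 1 | 0 | 1
0 | 1 | 1 | 0
1 | 0 | 0 | 1
1 | 0 | 1 | 0
1 | 1 | 0 | 0
1 | 1 | 1 | 1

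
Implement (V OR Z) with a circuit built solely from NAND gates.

((V NAND V) NAND (Z NAND Z))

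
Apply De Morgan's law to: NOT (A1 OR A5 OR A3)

NOT A1 AND NOT A5 AND NOT A3
De Morgan's: NOT(OR of terms) = AND of negations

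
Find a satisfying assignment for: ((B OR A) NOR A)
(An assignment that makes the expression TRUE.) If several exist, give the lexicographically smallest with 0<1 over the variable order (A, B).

A=0, B=0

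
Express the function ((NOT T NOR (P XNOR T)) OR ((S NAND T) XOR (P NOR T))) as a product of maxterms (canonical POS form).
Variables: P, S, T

ΠM(0, 2, 7) = (P OR S OR T) AND (P OR NOT S OR T) AND (NOT P OR NOT S OR NOT T)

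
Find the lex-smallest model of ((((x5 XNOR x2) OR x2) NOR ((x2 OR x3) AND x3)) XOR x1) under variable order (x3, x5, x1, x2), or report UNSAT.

x3=0, x5=0, x1=1, x2=0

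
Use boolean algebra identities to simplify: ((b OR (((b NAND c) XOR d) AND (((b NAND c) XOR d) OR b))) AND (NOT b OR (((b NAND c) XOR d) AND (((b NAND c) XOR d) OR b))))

By distribution ((E OR v) AND (E OR NOT v) = E) then absorption (E AND (E OR v) = E):
= ((b NAND c) XOR d)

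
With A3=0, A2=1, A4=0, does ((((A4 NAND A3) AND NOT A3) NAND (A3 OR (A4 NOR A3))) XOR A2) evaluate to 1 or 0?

Substituting: ((((0 NAND 0) AND NOT 0) NAND (0 OR (0 NOR 0))) XOR 1)
= 1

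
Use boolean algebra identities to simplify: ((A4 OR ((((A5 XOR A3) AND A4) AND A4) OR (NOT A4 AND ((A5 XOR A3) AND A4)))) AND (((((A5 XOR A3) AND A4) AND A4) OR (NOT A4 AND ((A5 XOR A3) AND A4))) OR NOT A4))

By distribution ((E OR v) AND (E OR NOT v) = E) then distribution ((E AND v) OR (E AND NOT v) = E):
= ((A5 XOR A3) AND A4)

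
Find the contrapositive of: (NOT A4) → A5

Contrapositive: NOT A5 → A4
Note: A statement and its contrapositive are logically equivalent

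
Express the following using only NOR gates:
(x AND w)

((x NOR x) NOR (w NOR w))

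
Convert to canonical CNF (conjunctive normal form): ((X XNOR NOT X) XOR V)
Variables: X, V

(X OR V) AND (NOT X OR V)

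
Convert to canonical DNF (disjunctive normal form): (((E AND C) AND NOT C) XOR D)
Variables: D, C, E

(D AND NOT C AND NOT E) OR (D AND NOT C AND E) OR (D AND C AND NOT E) OR (D AND C AND E)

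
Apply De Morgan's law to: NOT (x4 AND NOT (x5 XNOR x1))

NOT x4 OR (x5 XNOR x1)
De Morgan's: NOT(AND of terms) = OR of negations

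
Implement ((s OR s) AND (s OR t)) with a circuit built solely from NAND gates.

((((s NAND s) NAND (s NAND s)) NAND ((s NAND s) NAND (t NAND t))) NAND (((s NAND s) NAND (s NAND s)) NAND ((s NAND s) NAND (t NAND t))))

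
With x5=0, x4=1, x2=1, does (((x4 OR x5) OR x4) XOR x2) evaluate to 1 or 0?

Substituting: (((1 OR 0) OR 1) XOR 1)
= 0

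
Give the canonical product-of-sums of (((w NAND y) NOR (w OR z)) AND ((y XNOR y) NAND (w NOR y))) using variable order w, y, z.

ΠM(0, 1, 2, 3, 4, 5, 6, 7) = (w OR y OR z) AND (w OR y OR NOT z) AND (w OR NOT y OR z) AND (w OR NOT y OR NOT z) AND (NOT w OR y OR z) AND (NOT w OR y OR NOT z) AND (NOT w OR NOT y OR z) AND (NOT w OR NOT y OR NOT z)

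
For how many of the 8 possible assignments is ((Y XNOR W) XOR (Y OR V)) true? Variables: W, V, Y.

Satisfying assignments: (0,0,0), (0,0,1), (0,1,1), (1,1,0)
Count: 4 out of 8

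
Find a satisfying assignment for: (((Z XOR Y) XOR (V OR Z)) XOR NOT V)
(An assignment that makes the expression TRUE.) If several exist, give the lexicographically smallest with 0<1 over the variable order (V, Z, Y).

V=0, Z=0, Y=0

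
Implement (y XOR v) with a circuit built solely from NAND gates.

((y NAND (y NAND v)) NAND (v NAND (y NAND v)))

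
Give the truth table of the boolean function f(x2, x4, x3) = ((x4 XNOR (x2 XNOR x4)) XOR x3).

x2 | x4 | x3 | Output
---------------------
0 | 0 | 0 | 0
0 | 0 | 1 | 1
0 | 1 | 0 | 0
0 | 1 | 1 | 1
1 | 0 | 0 | 1
1 | 0 | 1 | 0
1 | 1 | 0 | 1
1 | 1 | 1 | 0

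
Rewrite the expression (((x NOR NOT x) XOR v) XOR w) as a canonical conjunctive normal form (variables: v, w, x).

(v OR w OR x) AND (v OR w OR NOT x) AND (NOT v OR NOT w OR x) AND (NOT v OR NOT w OR NOT x)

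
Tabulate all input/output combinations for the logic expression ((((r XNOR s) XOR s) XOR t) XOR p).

t | r | s | p | Output
----------------------
0 | 0 | 0 | 0 | 1
0 | 0 | 0 | 1 | 0
0 | 0 | 1 | 0 | 1
0 | 0 | 1 | 1 | 0
0 | 1 | 0 | 0 | 0
0 | 1 | 0 | 1 | 1
0 | 1 | 1 | 0 | 0
0 | 1 | 1 | 1 | 1
1 | 0 | 0 | 0 | 0
1 | 0 | 0 | 1 | 1
1 | 0 | 1 | 0 | 0
1 | 0 | 1 | 1 | 1
1 | 1 | 0 | 0 | 1
1 | 1 | 0 | 1 | 0
1 | 1 | 1 | 0 | 1
1 | 1 | 1 | 1 | 0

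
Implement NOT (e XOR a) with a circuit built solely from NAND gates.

(((e NAND (e NAND a)) NAND (a NAND (e NAND a))) NAND ((e NAND (e NAND a)) NAND (a NAND (e NAND a))))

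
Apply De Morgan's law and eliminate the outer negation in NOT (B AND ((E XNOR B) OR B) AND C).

NOT B OR NOT ((E XNOR B) OR B) OR NOT C
De Morgan's: NOT(AND of terms) = OR of negations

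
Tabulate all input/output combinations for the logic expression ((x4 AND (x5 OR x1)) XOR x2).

x4 | x1 | x2 | x5 | Output
--------------------------
0 | 0 | 0 | 0 | 0
0 | 0 | 0 | 1 | 0
0 | 0 | 1 | 0 | 1
0 | 0 | 1 | 1 | 1
0 | 1 | 0 | 0 | 0
0 | 1 | 0 | 1 | 0
0 | 1 | 1 | 0 | 1
0 | 1 | 1 | 1 | 1
1 | 0 | 0 | 0 | 0
1 | 0 | 0 | 1 | 1
1 | 0 | 1 | 0 | 1
1 | 0 | 1 | 1 | 0
1 | 1 | 0 | 0 | 1
1 | 1 | 0 | 1 | 1
1 | 1 | 1 | 0 | 0
1 | 1 | 1 | 1 | 0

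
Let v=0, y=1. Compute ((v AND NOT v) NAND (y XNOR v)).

Substituting: ((0 AND NOT 0) NAND (1 XNOR 0))
= 1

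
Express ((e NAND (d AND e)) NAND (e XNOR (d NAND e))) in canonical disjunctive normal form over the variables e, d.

(NOT e AND NOT d) OR (NOT e AND d) OR (e AND d)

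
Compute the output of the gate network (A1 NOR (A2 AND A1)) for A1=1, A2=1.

Substituting: (1 NOR (1 AND 1))
= 0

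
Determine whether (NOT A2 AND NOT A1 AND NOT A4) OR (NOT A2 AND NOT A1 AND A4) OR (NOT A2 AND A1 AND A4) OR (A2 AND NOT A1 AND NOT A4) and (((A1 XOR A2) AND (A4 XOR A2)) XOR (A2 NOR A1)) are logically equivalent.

Yes, they are equivalent — the two output columns agree on all 8 assignments:
A2 | A1 | A4 | Expression 1 | Expression 2
------------------------------------------
0 | 0 | 0 | 1 | 1
0 | 0 | 1 | 1 | 1
0 | 1 | 0 | 0 | 0
0 | 1 | 1 | 1 | 1
1 | 0 | 0 | 1 | 1
1 | 0 | 1 | 0 | 0
1 | 1 | 0 | 0 | 0
1 | 1 | 1 | 0 | 0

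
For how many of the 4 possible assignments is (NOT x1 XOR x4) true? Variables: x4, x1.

Satisfying assignments: (0,0), (1,1)
Count: 2 out of 4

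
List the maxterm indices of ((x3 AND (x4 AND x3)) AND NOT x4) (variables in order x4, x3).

ΠM(0, 1, 2, 3) = (x4 OR x3) AND (x4 OR NOT x3) AND (NOT x4 OR x3) AND (NOT x4 OR NOT x3)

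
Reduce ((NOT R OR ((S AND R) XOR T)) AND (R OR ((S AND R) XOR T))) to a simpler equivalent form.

By distribution ((E OR v) AND (E OR NOT v) = E):
= ((S AND R) XOR T)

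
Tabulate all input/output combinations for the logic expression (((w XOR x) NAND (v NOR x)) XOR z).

x | z | w | v | Output
----------------------
0 | 0 | 0 | 0 | 1
0 | 0 | 0 | 1 | 1
0 | 0 | 1 | 0 | 0
0 | 0 | 1 | 1 | 1
0 | 1 | 0 | 0 | 0
0 | 1 | 0 | 1 | 0
0 | 1 | 1 | 0 | 1
0 | 1 | 1 | 1 | 0
1 | 0 | 0 | 0 | 1
1 | 0 | 0 | 1 | 1
1 | 0 | 1 | 0 | 1
1 | 0 | 1 | 1 | 1
1 | 1 | 0 | 0 | 0
1 | 1 | 0 | 1 | 0
1 | 1 | 1 | 0 | 0
1 | 1 | 1 | 1 | 0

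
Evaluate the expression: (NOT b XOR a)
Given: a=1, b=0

Substituting: (NOT 0 XOR 1)
= 0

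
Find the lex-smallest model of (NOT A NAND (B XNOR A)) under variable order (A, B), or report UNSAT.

A=0, B=1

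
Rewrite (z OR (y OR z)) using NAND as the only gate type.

((z NAND z) NAND (((y NAND y) NAND (z NAND z)) NAND ((y NAND y) NAND (z NAND z))))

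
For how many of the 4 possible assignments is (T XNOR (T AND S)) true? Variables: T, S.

Satisfying assignments: (0,0), (0,1), (1,1)
Count: 3 out of 4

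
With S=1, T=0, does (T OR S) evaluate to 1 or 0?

Substituting: (0 OR 1)
= 1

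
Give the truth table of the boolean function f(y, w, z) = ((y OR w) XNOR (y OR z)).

y | w | z | Output
------------------
0 | 0 | 0 | 1
0 | 0 | 1 | 0
0 | 1 | 0 | 0
0 | 1 | 1 | 1
1 | 0 | 0 | 1
1 | 0 | 1 | 1
1 | 1 | 0 | 1
1 | 1 | 1 | 1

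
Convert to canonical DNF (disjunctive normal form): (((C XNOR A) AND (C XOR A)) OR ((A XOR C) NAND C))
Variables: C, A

(NOT C AND NOT A) OR (NOT C AND A) OR (C AND A)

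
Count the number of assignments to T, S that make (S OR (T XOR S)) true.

Satisfying assignments: (0,1), (1,0), (1,1)
Count: 3 out of 4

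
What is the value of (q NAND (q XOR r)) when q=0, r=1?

Substituting: (0 NAND (0 XOR 1))
= 1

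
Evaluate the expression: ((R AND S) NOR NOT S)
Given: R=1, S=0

Substituting: ((1 AND 0) NOR NOT 0)
= 0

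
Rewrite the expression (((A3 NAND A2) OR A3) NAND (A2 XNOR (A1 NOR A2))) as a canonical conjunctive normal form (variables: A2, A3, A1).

(A2 OR A3 OR NOT A1) AND (A2 OR NOT A3 OR NOT A1)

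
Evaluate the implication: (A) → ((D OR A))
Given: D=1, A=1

Antecedent (A) = 1; consequent ((D OR A)) = 1.
1 → 1 = 1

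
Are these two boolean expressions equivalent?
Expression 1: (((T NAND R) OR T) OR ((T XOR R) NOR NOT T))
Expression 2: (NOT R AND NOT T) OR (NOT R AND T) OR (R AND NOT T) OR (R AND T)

Yes, they are equivalent — the two output columns agree on all 4 assignments:
R | T | Expression 1 | Expression 2
-----------------------------------
0 | 0 | 1 | 1
0 | 1 | 1 | 1
1 | 0 | 1 | 1
1 | 1 | 1 | 1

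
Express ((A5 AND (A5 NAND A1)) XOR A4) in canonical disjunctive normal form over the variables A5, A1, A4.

(NOT A5 AND NOT A1 AND A4) OR (NOT A5 AND A1 AND A4) OR (A5 AND NOT A1 AND NOT A4) OR (A5 AND A1 AND A4)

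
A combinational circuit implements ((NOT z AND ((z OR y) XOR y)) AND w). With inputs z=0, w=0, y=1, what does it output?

Substituting: ((NOT 0 AND ((0 OR 1) XOR 1)) AND 0)
= 0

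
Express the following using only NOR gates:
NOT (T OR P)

(((T NOR P) NOR (T NOR P)) NOR ((T NOR P) NOR (T NOR P)))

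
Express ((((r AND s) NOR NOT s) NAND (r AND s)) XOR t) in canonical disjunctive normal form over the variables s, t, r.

(NOT s AND NOT t AND NOT r) OR (NOT s AND NOT t AND r) OR (s AND NOT t AND NOT r) OR (s AND NOT t AND r)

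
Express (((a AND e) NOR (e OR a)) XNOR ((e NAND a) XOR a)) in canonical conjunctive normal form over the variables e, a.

(NOT e OR a) AND (NOT e OR NOT a)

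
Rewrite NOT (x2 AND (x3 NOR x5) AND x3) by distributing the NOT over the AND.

NOT x2 OR NOT (x3 NOR x5) OR NOT x3
De Morgan's: NOT(AND of terms) = OR of negations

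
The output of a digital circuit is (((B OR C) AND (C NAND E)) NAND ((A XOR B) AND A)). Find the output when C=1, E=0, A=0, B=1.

Substituting: (((1 OR 1) AND (1 NAND 0)) NAND ((0 XOR 1) AND 0))
= 1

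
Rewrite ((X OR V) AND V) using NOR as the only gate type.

((((X NOR V) NOR (X NOR V)) NOR ((X NOR V) NOR (X NOR V))) NOR (V NOR V))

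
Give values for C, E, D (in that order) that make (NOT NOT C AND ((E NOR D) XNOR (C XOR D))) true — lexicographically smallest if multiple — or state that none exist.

C=1, E=0, D=0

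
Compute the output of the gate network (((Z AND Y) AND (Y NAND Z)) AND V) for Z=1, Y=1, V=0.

Substituting: (((1 AND 1) AND (1 NAND 1)) AND 0)
= 0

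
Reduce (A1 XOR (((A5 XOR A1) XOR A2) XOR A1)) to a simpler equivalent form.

By XOR self-cancellation ((E XOR v) XOR v = E):
= ((A5 XOR A1) XOR A2)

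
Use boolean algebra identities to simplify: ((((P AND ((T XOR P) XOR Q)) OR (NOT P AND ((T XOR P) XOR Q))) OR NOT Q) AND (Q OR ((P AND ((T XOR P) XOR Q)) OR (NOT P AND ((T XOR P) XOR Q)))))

By distribution ((E OR v) AND (E OR NOT v) = E) then distribution ((E AND v) OR (E AND NOT v) = E):
= ((T XOR P) XOR Q)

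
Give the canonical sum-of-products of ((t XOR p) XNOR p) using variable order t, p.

Σm(0, 1) = (NOT t AND NOT p) OR (NOT t AND p)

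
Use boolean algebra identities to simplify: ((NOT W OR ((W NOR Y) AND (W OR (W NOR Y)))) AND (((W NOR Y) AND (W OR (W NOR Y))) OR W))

By distribution ((E OR v) AND (E OR NOT v) = E) then absorption (E AND (E OR v) = E):
= (W NOR Y)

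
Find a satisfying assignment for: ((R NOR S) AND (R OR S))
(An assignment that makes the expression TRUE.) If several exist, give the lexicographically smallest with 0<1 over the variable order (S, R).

UNSATISFIABLE - no assignment makes this expression true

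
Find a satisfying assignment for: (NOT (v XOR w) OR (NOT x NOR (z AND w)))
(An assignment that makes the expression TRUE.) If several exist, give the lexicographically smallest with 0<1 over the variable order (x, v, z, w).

x=0, v=0, z=0, w=0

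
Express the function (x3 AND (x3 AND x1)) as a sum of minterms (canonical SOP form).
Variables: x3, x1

Σm(3) = (x3 AND x1)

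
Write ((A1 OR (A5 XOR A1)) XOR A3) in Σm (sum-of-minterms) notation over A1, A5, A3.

Σm(1, 2, 4, 6) = (NOT A1 AND NOT A5 AND A3) OR (NOT A1 AND A5 AND NOT A3) OR (A1 AND NOT A5 AND NOT A3) OR (A1 AND A5 AND NOT A3)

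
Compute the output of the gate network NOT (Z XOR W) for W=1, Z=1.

Substituting: NOT (1 XOR 1)
= 1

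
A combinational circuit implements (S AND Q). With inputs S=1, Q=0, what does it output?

Substituting: (1 AND 0)
= 0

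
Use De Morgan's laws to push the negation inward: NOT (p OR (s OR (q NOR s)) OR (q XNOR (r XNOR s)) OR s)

NOT p AND NOT (s OR (q NOR s)) AND NOT (q XNOR (r XNOR s)) AND NOT s
De Morgan's: NOT(OR of terms) = AND of negations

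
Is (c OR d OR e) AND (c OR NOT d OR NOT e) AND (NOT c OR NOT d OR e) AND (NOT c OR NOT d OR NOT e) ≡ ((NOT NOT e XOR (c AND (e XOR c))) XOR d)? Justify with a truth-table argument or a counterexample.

Yes, they are equivalent — the two output columns agree on all 8 assignments:
c | d | e | Expression 1 | Expression 2
---------------------------------------
0 | 0 | 0 | 0 | 0
0 | 0 | 1 | 1 | 1
0 | 1 | 0 | 1 | 1
0 | 1 | 1 | 0 | 0
1 | 0 | 0 | 1 | 1
1 | 0 | 1 | 1 | 1
1 | 1 | 0 | 0 | 0
1 | 1 | 1 | 0 | 0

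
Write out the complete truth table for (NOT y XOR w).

y | w | Output
--------------
0 | 0 | 1
0 | 1 | 0
1 | 0 | 0
1 | 1 | 1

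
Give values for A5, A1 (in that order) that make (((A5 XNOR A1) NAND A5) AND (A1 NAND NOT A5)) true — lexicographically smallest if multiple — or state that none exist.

A5=0, A1=0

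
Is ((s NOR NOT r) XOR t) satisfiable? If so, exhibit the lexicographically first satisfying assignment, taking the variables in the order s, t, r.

s=0, t=0, r=1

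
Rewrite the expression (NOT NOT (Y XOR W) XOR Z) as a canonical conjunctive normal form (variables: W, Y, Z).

(W OR Y OR Z) AND (W OR NOT Y OR NOT Z) AND (NOT W OR Y OR NOT Z) AND (NOT W OR NOT Y OR Z)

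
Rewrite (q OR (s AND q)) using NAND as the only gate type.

((q NAND q) NAND (((s NAND q) NAND (s NAND q)) NAND ((s NAND q) NAND (s NAND q))))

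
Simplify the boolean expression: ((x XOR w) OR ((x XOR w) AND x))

By absorption (E OR (E AND v) = E):
= (x XOR w)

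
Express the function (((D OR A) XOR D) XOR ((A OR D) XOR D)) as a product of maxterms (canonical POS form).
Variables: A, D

ΠM(0, 1, 2, 3) = (A OR D) AND (A OR NOT D) AND (NOT A OR D) AND (NOT A OR NOT D)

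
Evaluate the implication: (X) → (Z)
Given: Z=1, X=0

Antecedent (X) = 0; consequent (Z) = 1.
0 → 1 = 1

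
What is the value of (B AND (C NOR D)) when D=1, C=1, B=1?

Substituting: (1 AND (1 NOR 1))
= 0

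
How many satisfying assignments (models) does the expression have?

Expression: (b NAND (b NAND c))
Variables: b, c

Satisfying assignments: (0,0), (0,1), (1,1)
Count: 3 out of 4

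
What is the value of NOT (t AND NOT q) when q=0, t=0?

Substituting: NOT (0 AND NOT 0)
= 1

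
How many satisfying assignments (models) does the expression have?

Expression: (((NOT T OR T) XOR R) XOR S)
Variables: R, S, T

Satisfying assignments: (0,0,0), (0,0,1), (1,1,0), (1,1,1)
Count: 4 out of 8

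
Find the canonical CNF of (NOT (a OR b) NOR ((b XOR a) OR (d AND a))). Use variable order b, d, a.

(b OR d OR a) AND (b OR d OR NOT a) AND (b OR NOT d OR a) AND (b OR NOT d OR NOT a) AND (NOT b OR d OR a) AND (NOT b OR NOT d OR a) AND (NOT b OR NOT d OR NOT a)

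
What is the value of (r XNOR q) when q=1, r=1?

Substituting: (1 XNOR 1)
= 1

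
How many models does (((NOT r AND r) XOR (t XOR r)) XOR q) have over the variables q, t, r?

Satisfying assignments: (0,0,1), (0,1,0), (1,0,0), (1,1,1)
Count: 4 out of 8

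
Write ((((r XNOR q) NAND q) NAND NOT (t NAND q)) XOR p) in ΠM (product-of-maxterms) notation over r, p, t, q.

ΠM(3, 4, 5, 6, 12, 13, 14, 15) = (r OR p OR NOT t OR NOT q) AND (r OR NOT p OR t OR q) AND (r OR NOT p OR t OR NOT q) AND (r OR NOT p OR NOT t OR q) AND (NOT r OR NOT p OR t OR q) AND (NOT r OR NOT p OR t OR NOT q) AND (NOT r OR NOT p OR NOT t OR q) AND (NOT r OR NOT p OR NOT t OR NOT q)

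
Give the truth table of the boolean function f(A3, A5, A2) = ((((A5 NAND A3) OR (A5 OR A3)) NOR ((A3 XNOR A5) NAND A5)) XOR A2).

A3 | A5 | A2 | Output
---------------------
0 | 0 | 0 | 0
0 | 0 | 1 | 1
0 | 1 | 0 | 0
0 | 1 | 1 | 1
1 | 0 | 0 | 0
1 | 0 | 1 | 1
1 | 1 | 0 | 0
1 | 1 | 1 | 1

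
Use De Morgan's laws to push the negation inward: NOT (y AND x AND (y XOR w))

NOT y OR NOT x OR NOT (y XOR w)
De Morgan's: NOT(AND of terms) = OR of negations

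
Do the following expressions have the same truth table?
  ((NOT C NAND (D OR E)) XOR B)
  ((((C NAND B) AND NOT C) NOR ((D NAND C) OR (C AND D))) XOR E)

No. Counterexample: with C=0, E=0, D=0, B=0, Expression 1 = 1 but Expression 2 = 0.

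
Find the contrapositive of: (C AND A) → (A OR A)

Contrapositive: NOT (A OR A) → NOT (C AND A)
Note: A statement and its contrapositive are logically equivalent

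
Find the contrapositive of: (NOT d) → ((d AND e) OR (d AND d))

Contrapositive: NOT ((d AND e) OR (d AND d)) → d
Note: A statement and its contrapositive are logically equivalent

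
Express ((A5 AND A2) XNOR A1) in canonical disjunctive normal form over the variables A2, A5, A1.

(NOT A2 AND NOT A5 AND NOT A1) OR (NOT A2 AND A5 AND NOT A1) OR (A2 AND NOT A5 AND NOT A1) OR (A2 AND A5 AND A1)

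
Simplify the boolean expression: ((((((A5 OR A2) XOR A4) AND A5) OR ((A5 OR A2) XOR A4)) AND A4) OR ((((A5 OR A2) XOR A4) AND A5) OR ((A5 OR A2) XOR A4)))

By absorption (E OR (E AND v) = E) then absorption (E OR (E AND v) = E):
= ((A5 OR A2) XOR A4)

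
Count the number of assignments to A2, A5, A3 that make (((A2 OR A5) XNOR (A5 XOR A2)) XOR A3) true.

Satisfying assignments: (0,0,0), (0,1,0), (1,0,0), (1,1,1)
Count: 4 out of 8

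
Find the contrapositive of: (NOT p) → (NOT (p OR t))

Contrapositive: (p OR t) → p
Note: A statement and its contrapositive are logically equivalent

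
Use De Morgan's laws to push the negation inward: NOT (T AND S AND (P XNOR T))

NOT T OR NOT S OR NOT (P XNOR T)
De Morgan's: NOT(AND of terms) = OR of negations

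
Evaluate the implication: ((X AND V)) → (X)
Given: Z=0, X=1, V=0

Antecedent ((X AND V)) = 0; consequent (X) = 1.
0 → 1 = 1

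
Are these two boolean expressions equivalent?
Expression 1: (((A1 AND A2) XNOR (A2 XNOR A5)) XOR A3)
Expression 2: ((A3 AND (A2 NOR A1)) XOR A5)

No. Counterexample: with A5=0, A3=0, A2=1, A1=0, Expression 1 = 1 but Expression 2 = 0.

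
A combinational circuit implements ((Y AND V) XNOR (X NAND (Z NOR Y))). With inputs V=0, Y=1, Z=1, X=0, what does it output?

Substituting: ((1 AND 0) XNOR (0 NAND (1 NOR 1)))
= 0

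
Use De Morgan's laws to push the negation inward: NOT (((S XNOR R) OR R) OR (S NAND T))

NOT ((S XNOR R) OR R) AND NOT (S NAND T)
De Morgan's: NOT(OR of terms) = AND of negations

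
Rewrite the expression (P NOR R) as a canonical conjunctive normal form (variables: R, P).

(R OR NOT P) AND (NOT R OR P) AND (NOT R OR NOT P)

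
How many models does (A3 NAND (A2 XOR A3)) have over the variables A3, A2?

Satisfying assignments: (0,0), (0,1), (1,1)
Count: 3 out of 4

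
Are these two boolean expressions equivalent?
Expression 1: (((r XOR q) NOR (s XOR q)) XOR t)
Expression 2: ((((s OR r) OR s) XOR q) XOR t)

No. Counterexample: with q=0, s=0, r=0, t=0, Expression 1 = 1 but Expression 2 = 0.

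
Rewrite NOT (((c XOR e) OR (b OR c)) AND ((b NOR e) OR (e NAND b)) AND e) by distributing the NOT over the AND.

NOT ((c XOR e) OR (b OR c)) OR NOT ((b NOR e) OR (e NAND b)) OR NOT e
De Morgan's: NOT(AND of terms) = OR of negations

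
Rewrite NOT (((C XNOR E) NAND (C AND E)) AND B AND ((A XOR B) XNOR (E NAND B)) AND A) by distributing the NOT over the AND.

NOT ((C XNOR E) NAND (C AND E)) OR NOT B OR NOT ((A XOR B) XNOR (E NAND B)) OR NOT A
De Morgan's: NOT(AND of terms) = OR of negations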